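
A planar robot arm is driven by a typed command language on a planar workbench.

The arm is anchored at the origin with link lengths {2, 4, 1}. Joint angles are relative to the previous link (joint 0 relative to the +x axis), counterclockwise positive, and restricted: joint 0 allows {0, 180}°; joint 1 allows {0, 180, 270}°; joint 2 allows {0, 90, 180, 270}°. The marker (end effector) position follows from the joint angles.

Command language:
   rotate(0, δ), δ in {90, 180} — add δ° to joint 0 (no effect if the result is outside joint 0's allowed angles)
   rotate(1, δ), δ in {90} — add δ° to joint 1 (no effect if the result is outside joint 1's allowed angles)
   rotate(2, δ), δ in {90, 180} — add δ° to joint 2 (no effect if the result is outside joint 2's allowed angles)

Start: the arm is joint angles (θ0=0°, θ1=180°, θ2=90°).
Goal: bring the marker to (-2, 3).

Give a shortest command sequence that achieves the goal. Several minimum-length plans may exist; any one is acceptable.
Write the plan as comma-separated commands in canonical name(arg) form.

from: joint angles (θ0=0°, θ1=180°, θ2=90°)
[1] after rotate(1, 90): joint angles (θ0=0°, θ1=270°, θ2=90°)
[2] after rotate(0, 180): joint angles (θ0=180°, θ1=270°, θ2=90°)
[3] after rotate(2, 90): joint angles (θ0=180°, θ1=270°, θ2=180°)
no 2-step plan works, so 3 is optimal.

rotate(1, 90), rotate(0, 180), rotate(2, 90)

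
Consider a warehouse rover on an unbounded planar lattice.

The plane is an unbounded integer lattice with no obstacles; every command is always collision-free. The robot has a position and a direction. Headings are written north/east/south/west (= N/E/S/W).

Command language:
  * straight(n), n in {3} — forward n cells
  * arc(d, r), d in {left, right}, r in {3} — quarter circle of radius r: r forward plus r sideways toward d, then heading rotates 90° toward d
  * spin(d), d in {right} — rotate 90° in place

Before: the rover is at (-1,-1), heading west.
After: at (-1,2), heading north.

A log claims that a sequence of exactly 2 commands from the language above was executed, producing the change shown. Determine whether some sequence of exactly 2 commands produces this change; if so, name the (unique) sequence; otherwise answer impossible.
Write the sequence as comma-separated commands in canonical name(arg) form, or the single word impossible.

key: order matters: swapping spin(right) and straight(3) lands elsewhere
initial: at (-1,-1), heading west
t=1 spin(right) ⇒ at (-1,-1), heading north
t=2 straight(3) ⇒ at (-1,2), heading north
no rival 2-sequence matches.

spin(right), straight(3)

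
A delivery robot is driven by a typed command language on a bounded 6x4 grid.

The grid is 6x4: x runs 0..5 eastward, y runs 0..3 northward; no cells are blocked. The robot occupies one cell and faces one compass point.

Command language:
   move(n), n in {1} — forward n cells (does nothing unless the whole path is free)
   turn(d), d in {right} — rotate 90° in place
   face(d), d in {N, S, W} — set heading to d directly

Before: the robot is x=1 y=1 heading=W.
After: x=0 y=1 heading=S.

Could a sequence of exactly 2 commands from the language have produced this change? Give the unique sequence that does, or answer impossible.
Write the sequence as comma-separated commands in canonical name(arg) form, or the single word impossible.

key: running face(S) before move(1) would end elsewhere — order is forced
begin: x=1 y=1 heading=W
t=1 move(1) ⇒ x=0 y=1 heading=W
t=2 face(S) ⇒ x=0 y=1 heading=S
all 25 alternatives checked — unique.

move(1), face(S)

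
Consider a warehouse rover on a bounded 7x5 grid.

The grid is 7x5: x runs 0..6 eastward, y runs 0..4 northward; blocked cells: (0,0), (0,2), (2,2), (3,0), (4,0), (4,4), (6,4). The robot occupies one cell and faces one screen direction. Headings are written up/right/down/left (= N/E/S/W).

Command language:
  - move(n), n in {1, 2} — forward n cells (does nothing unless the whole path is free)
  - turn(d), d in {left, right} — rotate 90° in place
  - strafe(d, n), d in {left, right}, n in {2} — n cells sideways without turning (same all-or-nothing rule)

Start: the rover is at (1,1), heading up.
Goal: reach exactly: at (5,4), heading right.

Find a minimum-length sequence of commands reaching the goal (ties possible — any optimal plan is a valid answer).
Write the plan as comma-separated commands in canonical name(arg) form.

strafe(right, 2), move(1), turn(right), move(2), strafe(left, 2)

start: at (1,1), heading up
1. strafe(right, 2) → at (3,1), heading up
2. move(1) → at (3,2), heading up
3. turn(right) → at (3,2), heading right
4. move(2) → at (5,2), heading right
5. strafe(left, 2) → at (5,4), heading right
shorter routes all fall short; 5 is best.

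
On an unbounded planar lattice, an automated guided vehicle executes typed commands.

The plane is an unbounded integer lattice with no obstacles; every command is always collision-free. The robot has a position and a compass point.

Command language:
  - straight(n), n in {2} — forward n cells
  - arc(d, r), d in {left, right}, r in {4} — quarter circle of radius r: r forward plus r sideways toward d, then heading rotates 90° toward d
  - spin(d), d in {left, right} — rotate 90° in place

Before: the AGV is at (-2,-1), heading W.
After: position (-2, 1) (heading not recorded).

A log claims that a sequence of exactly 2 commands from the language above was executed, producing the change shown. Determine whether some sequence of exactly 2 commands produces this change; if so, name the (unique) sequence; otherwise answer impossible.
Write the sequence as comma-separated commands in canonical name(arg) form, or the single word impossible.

key: order matters: swapping spin(right) and straight(2) lands elsewhere
t0: at (-2,-1), heading W
t=1 spin(right) ⇒ at (-2,-1), heading N
t=2 straight(2) ⇒ at (-2,1), heading N
all 25 alternatives checked — unique.

spin(right), straight(2)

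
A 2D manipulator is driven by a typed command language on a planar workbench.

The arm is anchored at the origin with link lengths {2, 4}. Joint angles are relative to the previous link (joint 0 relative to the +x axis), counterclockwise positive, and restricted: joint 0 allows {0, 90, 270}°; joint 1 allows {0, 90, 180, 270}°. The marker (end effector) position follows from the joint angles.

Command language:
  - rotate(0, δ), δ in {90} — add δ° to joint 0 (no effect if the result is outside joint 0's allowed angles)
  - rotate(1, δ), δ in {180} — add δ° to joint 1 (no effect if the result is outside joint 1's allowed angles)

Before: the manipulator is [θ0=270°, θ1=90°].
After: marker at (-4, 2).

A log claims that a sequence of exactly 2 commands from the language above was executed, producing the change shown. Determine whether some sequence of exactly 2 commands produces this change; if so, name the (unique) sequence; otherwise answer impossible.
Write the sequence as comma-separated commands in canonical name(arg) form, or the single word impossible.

from: [θ0=270°, θ1=90°]
[1] after rotate(0, 90): [θ0=0°, θ1=90°]
[2] after rotate(0, 90): [θ0=90°, θ1=90°]
uniquely the one of 4 2-step routes that fits.

rotate(0, 90), rotate(0, 90)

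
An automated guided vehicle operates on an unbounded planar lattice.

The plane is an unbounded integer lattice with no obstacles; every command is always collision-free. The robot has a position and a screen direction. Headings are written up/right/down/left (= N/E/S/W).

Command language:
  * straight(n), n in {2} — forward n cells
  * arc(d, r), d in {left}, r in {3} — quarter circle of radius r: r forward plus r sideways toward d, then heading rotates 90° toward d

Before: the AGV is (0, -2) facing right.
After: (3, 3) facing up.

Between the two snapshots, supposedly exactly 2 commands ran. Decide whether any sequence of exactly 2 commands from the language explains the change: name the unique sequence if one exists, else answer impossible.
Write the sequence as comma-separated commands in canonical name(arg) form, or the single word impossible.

arc(left, 3), straight(2)

key: cell and facing (now N) both changed — the 2 commands mix motion and turning
from: (0, -2) facing right
[1] after arc(left, 3): (3, 1) facing up
[2] after straight(2): (3, 3) facing up
uniquely the one of 4 2-step routes that fits.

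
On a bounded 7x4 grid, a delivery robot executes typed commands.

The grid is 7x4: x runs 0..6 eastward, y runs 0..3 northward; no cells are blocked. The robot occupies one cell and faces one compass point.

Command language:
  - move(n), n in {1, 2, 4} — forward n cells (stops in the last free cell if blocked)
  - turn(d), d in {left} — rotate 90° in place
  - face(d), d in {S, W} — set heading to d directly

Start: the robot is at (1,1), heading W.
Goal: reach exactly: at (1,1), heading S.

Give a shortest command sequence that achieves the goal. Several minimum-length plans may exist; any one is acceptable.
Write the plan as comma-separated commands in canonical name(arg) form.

face(S)

initial: at (1,1), heading W
1. face(S) → at (1,1), heading S
no 0-step plan works, so 1 is optimal.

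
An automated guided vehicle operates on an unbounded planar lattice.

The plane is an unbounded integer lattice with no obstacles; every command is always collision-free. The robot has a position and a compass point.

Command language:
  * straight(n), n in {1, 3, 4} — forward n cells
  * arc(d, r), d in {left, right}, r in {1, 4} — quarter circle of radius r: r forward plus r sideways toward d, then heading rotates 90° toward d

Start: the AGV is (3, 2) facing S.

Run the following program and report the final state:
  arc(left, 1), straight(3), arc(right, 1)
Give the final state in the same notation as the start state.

initial: (3, 2) facing S
t=1 arc(left, 1) ⇒ (4, 1) facing E
t=2 straight(3) ⇒ (7, 1) facing E
t=3 arc(right, 1) ⇒ (8, 0) facing S

(8, 0) facing S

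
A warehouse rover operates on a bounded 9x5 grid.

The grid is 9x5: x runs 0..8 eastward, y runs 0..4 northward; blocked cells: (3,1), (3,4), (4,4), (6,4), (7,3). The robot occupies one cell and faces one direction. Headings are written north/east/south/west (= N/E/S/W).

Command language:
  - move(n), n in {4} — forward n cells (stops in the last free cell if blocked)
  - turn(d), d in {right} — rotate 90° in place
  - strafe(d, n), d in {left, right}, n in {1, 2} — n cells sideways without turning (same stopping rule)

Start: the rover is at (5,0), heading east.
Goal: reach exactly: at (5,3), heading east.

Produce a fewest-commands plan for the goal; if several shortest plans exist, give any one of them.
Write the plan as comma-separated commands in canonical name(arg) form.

strafe(left, 1), strafe(left, 2)

from: at (5,0), heading east
1. strafe(left, 1) → at (5,1), heading east
2. strafe(left, 2) → at (5,3), heading east
no 1-step plan works, so 2 is optimal.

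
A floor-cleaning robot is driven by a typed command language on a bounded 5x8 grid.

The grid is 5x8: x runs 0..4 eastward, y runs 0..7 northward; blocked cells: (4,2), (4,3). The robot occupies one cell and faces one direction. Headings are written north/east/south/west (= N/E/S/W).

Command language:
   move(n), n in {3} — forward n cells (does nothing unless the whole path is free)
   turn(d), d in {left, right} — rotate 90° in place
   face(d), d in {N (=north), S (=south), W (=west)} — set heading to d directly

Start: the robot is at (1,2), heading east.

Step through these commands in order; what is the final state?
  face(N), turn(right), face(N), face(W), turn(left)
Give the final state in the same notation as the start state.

at (1,2), heading south

initial: at (1,2), heading east
t=1 face(N) ⇒ at (1,2), heading north
t=2 turn(right) ⇒ at (1,2), heading east
t=3 face(N) ⇒ at (1,2), heading north
t=4 face(W) ⇒ at (1,2), heading west
t=5 turn(left) ⇒ at (1,2), heading south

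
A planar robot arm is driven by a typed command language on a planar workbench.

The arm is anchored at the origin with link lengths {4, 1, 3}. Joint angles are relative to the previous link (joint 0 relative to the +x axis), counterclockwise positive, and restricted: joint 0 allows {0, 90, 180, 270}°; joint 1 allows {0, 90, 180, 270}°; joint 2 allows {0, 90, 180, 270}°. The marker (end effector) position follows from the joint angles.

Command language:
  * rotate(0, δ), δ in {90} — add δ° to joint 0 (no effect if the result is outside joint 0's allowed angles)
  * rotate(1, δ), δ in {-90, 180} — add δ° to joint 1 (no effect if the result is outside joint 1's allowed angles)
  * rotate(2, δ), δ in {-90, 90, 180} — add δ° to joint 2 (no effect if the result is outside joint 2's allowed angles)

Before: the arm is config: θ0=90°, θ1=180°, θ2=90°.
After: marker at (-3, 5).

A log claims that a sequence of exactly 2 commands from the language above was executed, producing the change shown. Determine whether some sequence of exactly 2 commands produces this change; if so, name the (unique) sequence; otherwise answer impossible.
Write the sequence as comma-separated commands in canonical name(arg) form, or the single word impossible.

initial: config: θ0=90°, θ1=180°, θ2=90°
t=1 rotate(1, -90) ⇒ config: θ0=90°, θ1=90°, θ2=90°
t=2 rotate(1, -90) ⇒ config: θ0=90°, θ1=0°, θ2=90°
uniquely the one of 36 2-step routes that fits.

rotate(1, -90), rotate(1, -90)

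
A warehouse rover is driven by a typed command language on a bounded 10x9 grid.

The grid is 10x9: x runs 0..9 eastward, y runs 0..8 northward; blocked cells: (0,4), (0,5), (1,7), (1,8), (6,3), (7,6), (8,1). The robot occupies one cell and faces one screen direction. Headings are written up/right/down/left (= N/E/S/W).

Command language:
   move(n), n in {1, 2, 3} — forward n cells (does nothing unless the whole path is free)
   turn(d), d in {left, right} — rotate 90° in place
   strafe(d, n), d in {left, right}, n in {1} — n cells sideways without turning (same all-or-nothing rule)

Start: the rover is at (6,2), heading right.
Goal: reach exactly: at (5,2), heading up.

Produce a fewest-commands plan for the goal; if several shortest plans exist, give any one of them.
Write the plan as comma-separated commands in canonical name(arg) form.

begin: at (6,2), heading right
1. turn(left) → at (6,2), heading up
2. strafe(left, 1) → at (5,2), heading up
no 1-step plan works, so 2 is optimal.

turn(left), strafe(left, 1)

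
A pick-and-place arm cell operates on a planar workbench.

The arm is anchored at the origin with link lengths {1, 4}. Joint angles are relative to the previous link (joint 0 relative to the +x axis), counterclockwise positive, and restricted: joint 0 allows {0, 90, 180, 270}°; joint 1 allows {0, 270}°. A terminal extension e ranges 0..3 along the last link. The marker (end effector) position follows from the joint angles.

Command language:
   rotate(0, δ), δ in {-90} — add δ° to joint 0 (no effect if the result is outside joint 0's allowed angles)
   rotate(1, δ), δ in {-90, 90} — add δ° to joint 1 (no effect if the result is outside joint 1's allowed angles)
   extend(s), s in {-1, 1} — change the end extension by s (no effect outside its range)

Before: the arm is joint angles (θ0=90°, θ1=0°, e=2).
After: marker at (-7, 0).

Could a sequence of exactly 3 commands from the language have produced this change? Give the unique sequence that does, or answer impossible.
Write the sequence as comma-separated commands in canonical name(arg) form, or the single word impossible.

rotate(0, -90), rotate(0, -90), rotate(0, -90)

initial: joint angles (θ0=90°, θ1=0°, e=2)
[1] after rotate(0, -90): joint angles (θ0=0°, θ1=0°, e=2)
[2] after rotate(0, -90): joint angles (θ0=270°, θ1=0°, e=2)
[3] after rotate(0, -90): joint angles (θ0=180°, θ1=0°, e=2)
uniquely the one of 125 3-step routes that fits.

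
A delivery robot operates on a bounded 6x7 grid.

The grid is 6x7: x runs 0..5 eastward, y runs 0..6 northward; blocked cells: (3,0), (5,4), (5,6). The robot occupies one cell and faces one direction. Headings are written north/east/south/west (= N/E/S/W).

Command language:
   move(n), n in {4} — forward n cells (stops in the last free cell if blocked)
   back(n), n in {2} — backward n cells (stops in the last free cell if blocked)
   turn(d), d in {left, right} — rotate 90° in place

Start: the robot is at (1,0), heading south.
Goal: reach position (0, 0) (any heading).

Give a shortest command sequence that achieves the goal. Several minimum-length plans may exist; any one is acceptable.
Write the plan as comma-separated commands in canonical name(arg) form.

turn(right), move(4)

start: at (1,0), heading south
step 1 (turn(right)): at (1,0), heading west
step 2 (move(4)): at (0,0), heading west
shorter routes all fall short; 2 is best.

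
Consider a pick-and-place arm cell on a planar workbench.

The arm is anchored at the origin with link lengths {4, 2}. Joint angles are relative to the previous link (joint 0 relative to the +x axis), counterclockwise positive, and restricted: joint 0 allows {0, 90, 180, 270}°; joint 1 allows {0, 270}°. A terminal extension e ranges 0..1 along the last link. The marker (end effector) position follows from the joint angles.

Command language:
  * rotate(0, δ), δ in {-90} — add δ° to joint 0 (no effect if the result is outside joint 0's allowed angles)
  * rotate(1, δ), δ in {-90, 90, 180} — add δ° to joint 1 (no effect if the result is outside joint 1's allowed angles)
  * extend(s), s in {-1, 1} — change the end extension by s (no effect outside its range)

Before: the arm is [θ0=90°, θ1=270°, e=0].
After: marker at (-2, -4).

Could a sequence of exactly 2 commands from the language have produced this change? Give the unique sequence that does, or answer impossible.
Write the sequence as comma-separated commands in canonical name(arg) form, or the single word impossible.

rotate(0, -90), rotate(0, -90)

start: [θ0=90°, θ1=270°, e=0]
1. rotate(0, -90) → [θ0=0°, θ1=270°, e=0]
2. rotate(0, -90) → [θ0=270°, θ1=270°, e=0]
no rival 2-sequence matches.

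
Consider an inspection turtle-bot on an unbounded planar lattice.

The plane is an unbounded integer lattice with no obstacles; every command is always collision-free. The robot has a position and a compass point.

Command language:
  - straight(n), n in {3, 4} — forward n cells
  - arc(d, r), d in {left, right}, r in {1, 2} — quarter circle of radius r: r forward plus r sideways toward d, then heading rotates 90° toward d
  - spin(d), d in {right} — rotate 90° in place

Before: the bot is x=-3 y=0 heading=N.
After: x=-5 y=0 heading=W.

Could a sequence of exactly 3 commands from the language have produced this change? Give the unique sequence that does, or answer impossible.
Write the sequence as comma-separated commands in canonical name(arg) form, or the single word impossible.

arc(left, 1), arc(left, 1), spin(right)

key: position moved to (-5,0) AND the heading swung to W — translation plus rotation needed
t0: x=-3 y=0 heading=N
1. arc(left, 1) → x=-4 y=1 heading=W
2. arc(left, 1) → x=-5 y=0 heading=S
3. spin(right) → x=-5 y=0 heading=W
no other 3-command option fits: unique.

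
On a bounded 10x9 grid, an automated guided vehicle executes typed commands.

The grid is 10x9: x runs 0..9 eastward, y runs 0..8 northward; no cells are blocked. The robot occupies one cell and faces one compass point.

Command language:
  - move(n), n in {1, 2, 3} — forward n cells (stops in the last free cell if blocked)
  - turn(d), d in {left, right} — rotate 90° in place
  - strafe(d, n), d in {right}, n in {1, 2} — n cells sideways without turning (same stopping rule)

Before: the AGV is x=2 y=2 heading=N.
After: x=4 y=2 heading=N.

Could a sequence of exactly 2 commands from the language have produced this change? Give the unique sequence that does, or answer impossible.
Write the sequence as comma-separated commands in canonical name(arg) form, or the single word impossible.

strafe(right, 1), strafe(right, 1)

key: still facing N at the end — nothing in the sequence rotates
begin: x=2 y=2 heading=N
t=1 strafe(right, 1) ⇒ x=3 y=2 heading=N
t=2 strafe(right, 1) ⇒ x=4 y=2 heading=N
no other 2-command option fits: unique.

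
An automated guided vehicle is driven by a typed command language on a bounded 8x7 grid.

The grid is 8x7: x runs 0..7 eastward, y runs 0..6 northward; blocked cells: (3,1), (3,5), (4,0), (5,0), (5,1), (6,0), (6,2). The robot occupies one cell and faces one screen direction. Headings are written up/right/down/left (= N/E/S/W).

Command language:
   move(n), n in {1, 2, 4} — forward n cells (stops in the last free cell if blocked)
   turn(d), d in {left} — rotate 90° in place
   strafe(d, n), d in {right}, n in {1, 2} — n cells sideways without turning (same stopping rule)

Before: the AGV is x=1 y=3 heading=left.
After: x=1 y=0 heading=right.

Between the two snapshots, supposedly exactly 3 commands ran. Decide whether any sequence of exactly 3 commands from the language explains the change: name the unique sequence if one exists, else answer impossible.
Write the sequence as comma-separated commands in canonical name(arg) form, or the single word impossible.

key: move(4) runs into the grid edge before its full distance
start: x=1 y=3 heading=left
1. turn(left) → x=1 y=3 heading=down
2. move(4) → x=1 y=0 heading=down
3. turn(left) → x=1 y=0 heading=right
no rival 3-sequence matches.

turn(left), move(4), turn(left)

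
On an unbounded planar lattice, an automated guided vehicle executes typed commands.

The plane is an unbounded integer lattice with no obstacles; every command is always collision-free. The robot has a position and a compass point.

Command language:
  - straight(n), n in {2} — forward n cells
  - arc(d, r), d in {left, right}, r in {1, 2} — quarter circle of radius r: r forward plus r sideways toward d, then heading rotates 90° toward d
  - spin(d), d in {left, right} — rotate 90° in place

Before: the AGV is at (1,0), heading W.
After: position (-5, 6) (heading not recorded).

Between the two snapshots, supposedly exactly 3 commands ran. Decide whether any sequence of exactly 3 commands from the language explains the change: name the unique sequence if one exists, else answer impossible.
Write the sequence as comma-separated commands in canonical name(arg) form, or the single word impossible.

arc(right, 2), arc(left, 2), arc(right, 2)

from: at (1,0), heading W
t=1 arc(right, 2) ⇒ at (-1,2), heading N
t=2 arc(left, 2) ⇒ at (-3,4), heading W
t=3 arc(right, 2) ⇒ at (-5,6), heading N
no other 3-command option fits: unique.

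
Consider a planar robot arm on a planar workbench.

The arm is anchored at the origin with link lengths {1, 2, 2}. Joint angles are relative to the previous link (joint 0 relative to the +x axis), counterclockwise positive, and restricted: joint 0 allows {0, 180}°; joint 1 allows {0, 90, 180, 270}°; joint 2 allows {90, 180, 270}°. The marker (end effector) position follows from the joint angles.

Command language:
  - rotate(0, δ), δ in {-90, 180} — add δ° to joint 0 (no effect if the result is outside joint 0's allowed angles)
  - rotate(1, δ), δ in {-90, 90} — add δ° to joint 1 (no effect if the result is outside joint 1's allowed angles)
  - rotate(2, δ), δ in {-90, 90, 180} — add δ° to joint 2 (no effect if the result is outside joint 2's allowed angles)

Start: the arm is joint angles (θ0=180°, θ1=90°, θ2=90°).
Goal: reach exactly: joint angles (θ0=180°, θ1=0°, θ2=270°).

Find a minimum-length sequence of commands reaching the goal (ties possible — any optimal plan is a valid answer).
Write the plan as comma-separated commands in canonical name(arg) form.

from: joint angles (θ0=180°, θ1=90°, θ2=90°)
step 1 (rotate(2, 180)): joint angles (θ0=180°, θ1=90°, θ2=270°)
step 2 (rotate(1, -90)): joint angles (θ0=180°, θ1=0°, θ2=270°)
no 1-step plan works, so 2 is optimal.

rotate(2, 180), rotate(1, -90)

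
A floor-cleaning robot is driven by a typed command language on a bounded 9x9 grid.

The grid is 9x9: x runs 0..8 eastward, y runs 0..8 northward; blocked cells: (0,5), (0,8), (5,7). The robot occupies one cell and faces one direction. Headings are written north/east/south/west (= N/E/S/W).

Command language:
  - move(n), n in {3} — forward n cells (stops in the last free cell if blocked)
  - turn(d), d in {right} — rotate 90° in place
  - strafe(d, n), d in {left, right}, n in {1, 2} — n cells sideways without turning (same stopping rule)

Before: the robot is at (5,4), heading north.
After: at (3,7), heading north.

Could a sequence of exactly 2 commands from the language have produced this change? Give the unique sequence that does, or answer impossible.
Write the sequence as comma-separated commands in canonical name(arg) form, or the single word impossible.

strafe(left, 2), move(3)

key: order matters: swapping strafe(left, 2) and move(3) lands elsewhere
from: at (5,4), heading north
1. strafe(left, 2) → at (3,4), heading north
2. move(3) → at (3,7), heading north
no other 2-command option fits: unique.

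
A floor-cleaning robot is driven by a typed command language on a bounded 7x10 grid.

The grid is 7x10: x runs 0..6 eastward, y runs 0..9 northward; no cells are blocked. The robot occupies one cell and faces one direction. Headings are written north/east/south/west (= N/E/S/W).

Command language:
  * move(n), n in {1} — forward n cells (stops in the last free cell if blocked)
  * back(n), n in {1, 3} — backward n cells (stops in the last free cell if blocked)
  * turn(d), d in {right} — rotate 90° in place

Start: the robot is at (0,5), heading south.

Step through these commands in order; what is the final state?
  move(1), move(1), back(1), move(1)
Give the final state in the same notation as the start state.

begin: at (0,5), heading south
1. move(1) → at (0,4), heading south
2. move(1) → at (0,3), heading south
3. back(1) → at (0,4), heading south
4. move(1) → at (0,3), heading south

at (0,3), heading south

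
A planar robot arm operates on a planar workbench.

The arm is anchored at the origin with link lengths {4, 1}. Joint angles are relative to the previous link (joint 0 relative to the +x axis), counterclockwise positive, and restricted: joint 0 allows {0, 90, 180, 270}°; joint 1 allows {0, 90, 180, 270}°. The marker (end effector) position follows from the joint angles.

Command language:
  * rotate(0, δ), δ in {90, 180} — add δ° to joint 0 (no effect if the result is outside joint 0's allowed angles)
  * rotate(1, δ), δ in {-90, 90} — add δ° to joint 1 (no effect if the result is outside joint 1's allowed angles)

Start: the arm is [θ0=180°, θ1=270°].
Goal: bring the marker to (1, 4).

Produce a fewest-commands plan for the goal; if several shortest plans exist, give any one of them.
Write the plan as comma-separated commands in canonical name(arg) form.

rotate(0, 90), rotate(0, 180)

begin: [θ0=180°, θ1=270°]
step 1 (rotate(0, 90)): [θ0=270°, θ1=270°]
step 2 (rotate(0, 180)): [θ0=90°, θ1=270°]
no 1-step plan works, so 2 is optimal.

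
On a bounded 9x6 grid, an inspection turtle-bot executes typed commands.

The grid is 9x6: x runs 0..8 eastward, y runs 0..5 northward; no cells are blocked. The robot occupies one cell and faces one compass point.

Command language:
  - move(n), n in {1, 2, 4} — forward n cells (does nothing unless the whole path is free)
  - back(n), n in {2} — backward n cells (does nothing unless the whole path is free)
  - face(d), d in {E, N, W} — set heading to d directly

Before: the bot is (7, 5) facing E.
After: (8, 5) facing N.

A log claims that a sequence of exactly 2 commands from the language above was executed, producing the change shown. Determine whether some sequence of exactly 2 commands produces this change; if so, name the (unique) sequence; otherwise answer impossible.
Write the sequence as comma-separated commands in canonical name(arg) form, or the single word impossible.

move(1), face(N)

key: running face(N) before move(1) would end elsewhere — order is forced
start: (7, 5) facing E
[1] after move(1): (8, 5) facing E
[2] after face(N): (8, 5) facing N
no rival 2-sequence matches.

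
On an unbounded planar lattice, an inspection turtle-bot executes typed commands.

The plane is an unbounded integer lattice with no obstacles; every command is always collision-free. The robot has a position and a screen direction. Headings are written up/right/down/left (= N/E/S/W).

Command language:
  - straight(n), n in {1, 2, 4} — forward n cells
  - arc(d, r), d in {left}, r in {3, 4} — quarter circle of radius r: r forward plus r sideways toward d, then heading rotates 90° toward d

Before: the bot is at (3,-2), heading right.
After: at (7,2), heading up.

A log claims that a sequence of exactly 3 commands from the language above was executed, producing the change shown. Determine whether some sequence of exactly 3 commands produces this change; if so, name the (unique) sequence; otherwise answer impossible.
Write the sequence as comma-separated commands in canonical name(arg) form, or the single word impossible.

straight(1), arc(left, 3), straight(1)

key: cell and facing (now N) both changed — the 3 commands mix motion and turning
initial: at (3,-2), heading right
1. straight(1) → at (4,-2), heading right
2. arc(left, 3) → at (7,1), heading up
3. straight(1) → at (7,2), heading up
all 125 alternatives checked — unique.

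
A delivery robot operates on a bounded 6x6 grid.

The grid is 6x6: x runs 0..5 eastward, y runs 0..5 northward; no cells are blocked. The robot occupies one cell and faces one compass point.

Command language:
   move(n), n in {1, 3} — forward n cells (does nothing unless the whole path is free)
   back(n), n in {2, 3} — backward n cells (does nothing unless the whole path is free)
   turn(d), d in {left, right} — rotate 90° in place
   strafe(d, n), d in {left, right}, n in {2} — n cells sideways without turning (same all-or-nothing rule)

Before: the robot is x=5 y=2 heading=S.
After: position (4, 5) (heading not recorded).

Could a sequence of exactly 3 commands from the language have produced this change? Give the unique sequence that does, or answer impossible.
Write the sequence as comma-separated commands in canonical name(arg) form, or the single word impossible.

key: running move(1) before back(3) would end elsewhere — order is forced
begin: x=5 y=2 heading=S
1. back(3) → x=5 y=5 heading=S
2. turn(right) → x=5 y=5 heading=W
3. move(1) → x=4 y=5 heading=W
no rival 3-sequence matches.

back(3), turn(right), move(1)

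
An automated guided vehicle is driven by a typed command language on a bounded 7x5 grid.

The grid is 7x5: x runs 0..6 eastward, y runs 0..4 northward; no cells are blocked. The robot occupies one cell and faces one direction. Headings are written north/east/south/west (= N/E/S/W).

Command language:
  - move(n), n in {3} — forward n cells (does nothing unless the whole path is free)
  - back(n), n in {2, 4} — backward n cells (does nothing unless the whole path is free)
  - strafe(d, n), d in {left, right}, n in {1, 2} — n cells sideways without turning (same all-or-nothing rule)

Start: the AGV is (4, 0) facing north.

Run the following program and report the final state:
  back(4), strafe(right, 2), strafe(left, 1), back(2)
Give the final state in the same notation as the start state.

(5, 0) facing north

begin: (4, 0) facing north
[1] after back(4): (4, 0) facing north
[2] after strafe(right, 2): (6, 0) facing north
[3] after strafe(left, 1): (5, 0) facing north
[4] after back(2): (5, 0) facing north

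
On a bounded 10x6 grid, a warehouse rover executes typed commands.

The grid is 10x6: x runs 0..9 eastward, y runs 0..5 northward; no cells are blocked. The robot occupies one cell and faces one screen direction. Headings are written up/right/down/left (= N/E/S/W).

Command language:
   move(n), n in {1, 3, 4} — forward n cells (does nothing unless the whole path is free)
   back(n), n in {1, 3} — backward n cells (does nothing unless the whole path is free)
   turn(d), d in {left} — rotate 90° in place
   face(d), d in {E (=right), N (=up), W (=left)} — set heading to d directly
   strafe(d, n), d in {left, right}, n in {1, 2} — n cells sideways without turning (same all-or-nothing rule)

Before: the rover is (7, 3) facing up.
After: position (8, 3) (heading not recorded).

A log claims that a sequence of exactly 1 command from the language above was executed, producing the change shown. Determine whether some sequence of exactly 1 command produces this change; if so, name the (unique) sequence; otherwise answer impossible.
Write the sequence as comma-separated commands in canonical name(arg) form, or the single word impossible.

t0: (7, 3) facing up
1. strafe(right, 1) → (8, 3) facing up
no rival 1-sequence matches.

strafe(right, 1)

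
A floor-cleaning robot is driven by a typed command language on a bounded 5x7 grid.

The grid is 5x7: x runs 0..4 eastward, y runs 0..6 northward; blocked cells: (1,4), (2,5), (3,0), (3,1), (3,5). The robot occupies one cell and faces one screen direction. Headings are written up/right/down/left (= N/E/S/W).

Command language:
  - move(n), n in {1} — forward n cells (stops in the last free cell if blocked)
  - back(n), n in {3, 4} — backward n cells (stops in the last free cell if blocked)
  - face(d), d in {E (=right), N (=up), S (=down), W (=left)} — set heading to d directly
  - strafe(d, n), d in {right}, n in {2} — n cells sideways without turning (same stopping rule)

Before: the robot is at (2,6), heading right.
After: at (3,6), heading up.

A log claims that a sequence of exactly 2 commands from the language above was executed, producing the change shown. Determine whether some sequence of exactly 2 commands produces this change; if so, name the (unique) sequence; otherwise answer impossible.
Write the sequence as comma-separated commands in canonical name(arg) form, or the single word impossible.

move(1), face(N)

key: cell and facing (now N) both changed — the 2 commands mix motion and turning
begin: at (2,6), heading right
step 1 (move(1)): at (3,6), heading right
step 2 (face(N)): at (3,6), heading up
no rival 2-sequence matches.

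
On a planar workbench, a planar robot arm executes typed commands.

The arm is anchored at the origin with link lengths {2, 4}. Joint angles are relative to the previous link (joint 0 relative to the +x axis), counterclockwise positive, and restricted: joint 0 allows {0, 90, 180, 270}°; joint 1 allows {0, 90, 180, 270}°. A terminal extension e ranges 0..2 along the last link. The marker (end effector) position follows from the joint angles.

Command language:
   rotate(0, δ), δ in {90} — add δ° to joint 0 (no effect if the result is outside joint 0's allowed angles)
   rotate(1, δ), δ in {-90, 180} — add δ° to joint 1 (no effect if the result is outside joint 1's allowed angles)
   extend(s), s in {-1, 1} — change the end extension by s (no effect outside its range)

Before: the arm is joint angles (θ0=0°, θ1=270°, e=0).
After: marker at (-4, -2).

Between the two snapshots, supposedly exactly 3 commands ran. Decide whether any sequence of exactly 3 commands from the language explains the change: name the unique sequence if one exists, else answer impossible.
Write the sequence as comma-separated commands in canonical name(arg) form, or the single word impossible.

from: joint angles (θ0=0°, θ1=270°, e=0)
1. rotate(0, 90) → joint angles (θ0=90°, θ1=270°, e=0)
2. rotate(0, 90) → joint angles (θ0=180°, θ1=270°, e=0)
3. rotate(0, 90) → joint angles (θ0=270°, θ1=270°, e=0)
uniquely the one of 125 3-step routes that fits.

rotate(0, 90), rotate(0, 90), rotate(0, 90)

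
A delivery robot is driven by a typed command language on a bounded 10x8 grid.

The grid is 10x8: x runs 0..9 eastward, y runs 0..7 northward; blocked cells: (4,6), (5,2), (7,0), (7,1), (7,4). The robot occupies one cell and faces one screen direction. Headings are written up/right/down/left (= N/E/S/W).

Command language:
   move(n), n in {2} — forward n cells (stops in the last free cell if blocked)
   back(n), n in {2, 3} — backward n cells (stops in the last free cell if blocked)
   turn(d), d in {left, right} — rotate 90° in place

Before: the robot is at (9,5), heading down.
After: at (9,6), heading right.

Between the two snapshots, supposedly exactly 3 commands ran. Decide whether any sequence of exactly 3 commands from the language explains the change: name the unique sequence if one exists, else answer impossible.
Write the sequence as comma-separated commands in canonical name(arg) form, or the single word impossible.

key: order matters: swapping move(2) and turn(left) lands elsewhere
initial: at (9,5), heading down
[1] after move(2): at (9,3), heading down
[2] after back(3): at (9,6), heading down
[3] after turn(left): at (9,6), heading right
no other 3-command option fits: unique.

move(2), back(3), turn(left)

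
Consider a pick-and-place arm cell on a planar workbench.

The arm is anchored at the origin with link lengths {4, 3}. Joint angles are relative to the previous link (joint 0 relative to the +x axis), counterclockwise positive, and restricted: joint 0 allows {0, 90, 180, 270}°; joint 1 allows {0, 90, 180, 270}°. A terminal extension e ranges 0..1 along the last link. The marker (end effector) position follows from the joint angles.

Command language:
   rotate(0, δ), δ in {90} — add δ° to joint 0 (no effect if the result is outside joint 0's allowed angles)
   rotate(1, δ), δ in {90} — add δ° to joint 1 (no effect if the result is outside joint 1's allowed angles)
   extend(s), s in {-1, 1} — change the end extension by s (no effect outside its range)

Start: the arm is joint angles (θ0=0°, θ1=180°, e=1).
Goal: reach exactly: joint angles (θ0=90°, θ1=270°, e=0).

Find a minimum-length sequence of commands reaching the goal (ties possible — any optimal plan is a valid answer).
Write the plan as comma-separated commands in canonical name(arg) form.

start: joint angles (θ0=0°, θ1=180°, e=1)
step 1 (rotate(1, 90)): joint angles (θ0=0°, θ1=270°, e=1)
step 2 (extend(-1)): joint angles (θ0=0°, θ1=270°, e=0)
step 3 (rotate(0, 90)): joint angles (θ0=90°, θ1=270°, e=0)
minimal: 3 command(s), checked below 3.

rotate(1, 90), extend(-1), rotate(0, 90)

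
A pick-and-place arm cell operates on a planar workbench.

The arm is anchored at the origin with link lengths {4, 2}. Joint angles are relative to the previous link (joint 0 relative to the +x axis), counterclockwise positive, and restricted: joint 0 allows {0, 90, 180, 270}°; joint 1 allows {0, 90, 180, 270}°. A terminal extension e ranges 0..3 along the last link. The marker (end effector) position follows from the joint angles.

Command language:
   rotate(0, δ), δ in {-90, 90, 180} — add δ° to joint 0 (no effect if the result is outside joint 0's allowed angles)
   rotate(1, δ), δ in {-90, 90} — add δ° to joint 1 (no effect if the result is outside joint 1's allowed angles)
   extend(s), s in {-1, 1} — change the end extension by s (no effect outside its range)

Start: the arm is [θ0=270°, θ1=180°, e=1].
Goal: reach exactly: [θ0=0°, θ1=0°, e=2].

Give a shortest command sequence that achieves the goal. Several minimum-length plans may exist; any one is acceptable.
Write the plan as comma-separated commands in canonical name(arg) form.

t0: [θ0=270°, θ1=180°, e=1]
1. rotate(1, 90) → [θ0=270°, θ1=270°, e=1]
2. rotate(1, 90) → [θ0=270°, θ1=0°, e=1]
3. rotate(0, 90) → [θ0=0°, θ1=0°, e=1]
4. extend(1) → [θ0=0°, θ1=0°, e=2]
shorter routes all fall short; 4 is best.

rotate(1, 90), rotate(1, 90), rotate(0, 90), extend(1)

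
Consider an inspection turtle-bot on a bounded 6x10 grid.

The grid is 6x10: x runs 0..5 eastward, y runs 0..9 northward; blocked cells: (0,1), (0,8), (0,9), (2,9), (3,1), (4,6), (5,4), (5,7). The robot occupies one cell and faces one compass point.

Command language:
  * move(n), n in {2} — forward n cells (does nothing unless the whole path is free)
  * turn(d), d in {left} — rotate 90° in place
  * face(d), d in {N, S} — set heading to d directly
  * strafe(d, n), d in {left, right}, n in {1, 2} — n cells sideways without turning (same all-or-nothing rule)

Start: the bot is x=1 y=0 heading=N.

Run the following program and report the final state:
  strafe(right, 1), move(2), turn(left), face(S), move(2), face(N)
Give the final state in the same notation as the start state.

from: x=1 y=0 heading=N
t=1 strafe(right, 1) ⇒ x=2 y=0 heading=N
t=2 move(2) ⇒ x=2 y=2 heading=N
t=3 turn(left) ⇒ x=2 y=2 heading=W
t=4 face(S) ⇒ x=2 y=2 heading=S
t=5 move(2) ⇒ x=2 y=0 heading=S
t=6 face(N) ⇒ x=2 y=0 heading=N

x=2 y=0 heading=N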